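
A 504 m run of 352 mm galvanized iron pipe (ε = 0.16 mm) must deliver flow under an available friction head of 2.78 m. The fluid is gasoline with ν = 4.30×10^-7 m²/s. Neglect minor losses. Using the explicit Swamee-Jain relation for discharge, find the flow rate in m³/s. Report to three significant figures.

Q ≈ 0.147 m³/s

Swamee-Jain (Type II): Q = -0.965·√(gD⁵h_f/L)·ln[ε/(3.7D) + √(3.17ν²L/(gD³h_f))]
√(gD⁵h_f/L) = √(9.81·0.352⁵·2.78/504) = 0.01710
ε/(3.7D) = 1.23×10^-4; √(3.17ν²L/(gD³h_f)) = 1.58×10^-5
Q = -0.965·0.01710·ln(1.386×10^-4) = 0.1466 m³/s
Check: V = 1.51 m/s, Re = 1.23×10^6, f = 0.01688, h_f = 2.80 m ≈ 2.78 m ✓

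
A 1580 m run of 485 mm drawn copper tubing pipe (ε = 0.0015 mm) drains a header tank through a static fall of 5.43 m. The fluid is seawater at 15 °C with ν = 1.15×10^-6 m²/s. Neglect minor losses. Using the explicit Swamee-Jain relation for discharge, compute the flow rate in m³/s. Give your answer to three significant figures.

Swamee-Jain (Type II): Q = -0.965·√(gD⁵h_f/L)·ln[ε/(3.7D) + √(3.17ν²L/(gD³h_f))]
√(gD⁵h_f/L) = √(9.81·0.485⁵·5.43/1580) = 0.03008
ε/(3.7D) = 8.36×10^-7; √(3.17ν²L/(gD³h_f)) = 3.30×10^-5
Q = -0.965·0.03008·ln(3.385×10^-5) = 0.2988 m³/s
Check: V = 1.62 m/s, Re = 6.82×10^5, f = 0.01245, h_f = 5.41 m ≈ 5.43 m ✓

Q ≈ 0.299 m³/s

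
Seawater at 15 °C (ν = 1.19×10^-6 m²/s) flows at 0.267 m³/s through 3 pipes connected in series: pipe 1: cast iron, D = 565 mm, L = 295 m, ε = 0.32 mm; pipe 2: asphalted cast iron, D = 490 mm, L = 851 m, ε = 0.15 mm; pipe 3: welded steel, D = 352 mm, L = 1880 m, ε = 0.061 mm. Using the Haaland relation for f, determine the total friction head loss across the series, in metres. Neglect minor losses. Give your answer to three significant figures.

H ≈ 33.1 m

Pipe 1: V = 1.065 m/s, Re = 5.06×10^5, ε/D = 5.66×10^-4, f = 0.01798, h_1 = f(L/D)V²/2g = 0.5426 m
Pipe 2: V = 1.416 m/s, Re = 5.83×10^5, ε/D = 3.06×10^-4, f = 0.01605, h_2 = f(L/D)V²/2g = 2.849 m
Pipe 3: V = 2.744 m/s, Re = 8.12×10^5, ε/D = 1.73×10^-4, f = 0.01448, h_3 = f(L/D)V²/2g = 29.67 m
Series → Q common, losses add: H = Σh = 33.06 m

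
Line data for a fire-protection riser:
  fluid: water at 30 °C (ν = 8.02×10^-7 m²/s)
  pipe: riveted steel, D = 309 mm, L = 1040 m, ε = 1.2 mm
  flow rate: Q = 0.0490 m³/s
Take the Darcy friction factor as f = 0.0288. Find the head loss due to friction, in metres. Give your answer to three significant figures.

V = 4Q/(πD²) = 4·0.0490/(π·0.309²) = 0.6534 m/s
h_f = f(L/D)V²/(2g) = 0.02880·(1040/0.309)·0.6534²/(2·9.81) = 2.109 m

h_f ≈ 2.11 m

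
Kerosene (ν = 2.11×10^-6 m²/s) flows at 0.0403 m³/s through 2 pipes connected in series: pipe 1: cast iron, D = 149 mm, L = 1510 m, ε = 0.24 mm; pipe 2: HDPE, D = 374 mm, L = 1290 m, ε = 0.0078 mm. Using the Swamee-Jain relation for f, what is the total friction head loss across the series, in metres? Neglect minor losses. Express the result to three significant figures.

Pipe 1: V = 2.311 m/s, Re = 1.63×10^5, ε/D = 0.00161, f = 0.02355, h_1 = f(L/D)V²/2g = 64.99 m
Pipe 2: V = 0.3668 m/s, Re = 6.50×10^4, ε/D = 2.09×10^-5, f = 0.01968, h_2 = f(L/D)V²/2g = 0.4657 m
Series → Q common, losses add: H = Σh = 65.45 m

H ≈ 65.5 m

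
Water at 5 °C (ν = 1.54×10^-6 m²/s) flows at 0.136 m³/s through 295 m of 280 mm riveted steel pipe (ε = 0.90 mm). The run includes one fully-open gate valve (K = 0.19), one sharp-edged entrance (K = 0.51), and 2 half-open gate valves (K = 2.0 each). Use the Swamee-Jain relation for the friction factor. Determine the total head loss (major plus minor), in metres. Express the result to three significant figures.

V = 4Q/(πD²) = 2.209 m/s; V²/2g = 0.2486 m
Re = 4.02×10^5, ε/D = 0.00321 → f = 0.02712 (Swamee-Jain)
Major: h_f = f(L/D)·V²/2g = 0.02712·1054·0.2486 = 7.106 m
Minor: ΣK = 4.70; h_m = ΣK·V²/2g = 1.169 m
Total H_L = 7.106 + 1.169 = 8.274 m

H_L ≈ 8.27 m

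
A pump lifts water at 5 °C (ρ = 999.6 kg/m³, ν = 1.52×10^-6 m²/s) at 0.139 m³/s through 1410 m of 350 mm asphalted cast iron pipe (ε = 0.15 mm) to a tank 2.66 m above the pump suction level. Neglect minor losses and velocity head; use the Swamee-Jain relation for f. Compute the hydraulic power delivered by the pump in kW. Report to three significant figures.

P_hyd ≈ 14.0 kW

V = 4Q/(πD²) = 1.445 m/s; Re = 3.33×10^5; ε/D = 4.29×10^-4; f = 0.01777
h_f = f(L/D)V²/2g = 7.615 m
Total head H = z + h_f = 2.66 + 7.615 = 10.27 m
P_hyd = ρgQH = 999.6·9.81·0.139·10.27 = 14.00 kW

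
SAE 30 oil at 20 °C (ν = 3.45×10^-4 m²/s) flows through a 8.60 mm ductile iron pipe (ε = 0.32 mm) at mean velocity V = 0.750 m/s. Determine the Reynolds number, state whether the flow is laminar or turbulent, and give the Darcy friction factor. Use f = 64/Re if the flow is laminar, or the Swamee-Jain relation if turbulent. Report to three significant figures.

Re = VD/ν = 0.7500·0.00860/3.45×10^-4 = 18.7
Re < 2300 → laminar → f = 64/Re = 3.423

Re ≈ 18.7; laminar; f = 64/Re ≈ 3.42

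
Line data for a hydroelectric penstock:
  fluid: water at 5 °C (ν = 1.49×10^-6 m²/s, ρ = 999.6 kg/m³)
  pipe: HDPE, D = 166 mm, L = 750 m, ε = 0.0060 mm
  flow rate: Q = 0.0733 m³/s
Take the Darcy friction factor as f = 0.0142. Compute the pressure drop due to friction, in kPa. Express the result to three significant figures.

V = 4Q/(πD²) = 4·0.0733/(π·0.166²) = 3.387 m/s
h_f = f(L/D)V²/(2g) = 0.01420·(750/0.166)·3.387²/(2·9.81) = 37.51 m
Δp = ρg·h_f = 999.6·9.81·37.51 = 367.8 kPa

Δp ≈ 368 kPa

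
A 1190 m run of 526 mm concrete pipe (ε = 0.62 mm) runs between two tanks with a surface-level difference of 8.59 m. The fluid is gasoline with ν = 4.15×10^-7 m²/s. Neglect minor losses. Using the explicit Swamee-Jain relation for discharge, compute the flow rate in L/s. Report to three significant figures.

Swamee-Jain (Type II): Q = -0.965·√(gD⁵h_f/L)·ln[ε/(3.7D) + √(3.17ν²L/(gD³h_f))]
√(gD⁵h_f/L) = √(9.81·0.526⁵·8.59/1190) = 0.05340
ε/(3.7D) = 3.19×10^-4; √(3.17ν²L/(gD³h_f)) = 7.28×10^-6
Q = -0.965·0.05340·ln(3.258×10^-4) = 0.4137 m³/s
Check: V = 1.90 m/s, Re = 2.41×10^6, f = 0.02061, h_f = 8.61 m ≈ 8.59 m ✓

Q ≈ 414 L/s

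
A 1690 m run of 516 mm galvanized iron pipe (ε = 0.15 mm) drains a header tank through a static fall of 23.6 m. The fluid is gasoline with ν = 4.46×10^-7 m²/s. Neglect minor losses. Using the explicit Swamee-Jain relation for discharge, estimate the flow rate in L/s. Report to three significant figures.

Swamee-Jain (Type II): Q = -0.965·√(gD⁵h_f/L)·ln[ε/(3.7D) + √(3.17ν²L/(gD³h_f))]
√(gD⁵h_f/L) = √(9.81·0.516⁵·23.6/1690) = 0.07079
ε/(3.7D) = 7.86×10^-5; √(3.17ν²L/(gD³h_f)) = 5.79×10^-6
Q = -0.965·0.07079·ln(8.436×10^-5) = 0.6408 m³/s
Check: V = 3.06 m/s, Re = 3.55×10^6, f = 0.01512, h_f = 23.7 m ≈ 23.6 m ✓

Q ≈ 641 L/s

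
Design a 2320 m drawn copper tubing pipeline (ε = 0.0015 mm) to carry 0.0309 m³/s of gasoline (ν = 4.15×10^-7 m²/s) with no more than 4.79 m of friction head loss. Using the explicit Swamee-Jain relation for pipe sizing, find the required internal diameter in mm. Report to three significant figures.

D ≈ 223 mm

Swamee-Jain (Type III): D = 0.66·[ε^1.25·(LQ²/(gh_f))^4.75 + ν·Q^9.4·(L/(gh_f))^5.2]^0.04
LQ²/(gh_f) = 0.04714; L/(gh_f) = 49.37
Term 1 = ε^1.25·(…)^4.75 = 2.62×10^-14; Term 2 = ν·Q^9.4·(…)^5.2 = 1.70×10^-12
D = 0.66·(2.62×10^-14 + 1.70×10^-12)^0.04 = 0.2234 m = 223 mm
Check: V = 0.789 m/s, Re = 4.24×10^5, f = 0.01358, h_f = 4.47 m ≈ 4.79 m ✓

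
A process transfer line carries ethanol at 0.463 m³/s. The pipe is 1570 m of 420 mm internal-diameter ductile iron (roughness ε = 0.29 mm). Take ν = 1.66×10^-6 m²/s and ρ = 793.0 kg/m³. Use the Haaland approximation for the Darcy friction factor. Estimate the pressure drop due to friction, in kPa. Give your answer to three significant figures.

V = 4Q/(πD²) = 4·0.463/(π·0.420²) = 3.342 m/s
Re = VD/ν = 3.342·0.420/1.66×10^-6 = 8.46×10^5 → turbulent
ε/D = 0.29/420 = 6.90×10^-4
Haaland: f = 0.01842
h_f = f(L/D)V²/(2g) = 0.01842·(1570/0.420)·3.342²/(2·9.81) = 39.20 m
Δp = ρg·h_f = 793.0·9.81·39.20 = 305.0 kPa

Δp ≈ 305 kPa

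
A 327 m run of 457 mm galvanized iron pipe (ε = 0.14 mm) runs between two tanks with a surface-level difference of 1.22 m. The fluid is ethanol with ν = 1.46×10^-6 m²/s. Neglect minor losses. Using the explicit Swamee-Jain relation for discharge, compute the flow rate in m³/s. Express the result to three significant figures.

Swamee-Jain (Type II): Q = -0.965·√(gD⁵h_f/L)·ln[ε/(3.7D) + √(3.17ν²L/(gD³h_f))]
√(gD⁵h_f/L) = √(9.81·0.457⁵·1.22/327) = 0.02701
ε/(3.7D) = 8.28×10^-5; √(3.17ν²L/(gD³h_f)) = 4.40×10^-5
Q = -0.965·0.02701·ln(1.268×10^-4) = 0.2339 m³/s
Check: V = 1.43 m/s, Re = 4.46×10^5, f = 0.01656, h_f = 1.23 m ≈ 1.22 m ✓

Q ≈ 0.234 m³/s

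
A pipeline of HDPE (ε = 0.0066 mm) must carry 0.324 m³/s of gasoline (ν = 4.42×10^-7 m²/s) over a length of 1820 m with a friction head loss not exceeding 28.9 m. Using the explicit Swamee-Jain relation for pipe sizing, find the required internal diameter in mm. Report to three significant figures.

D ≈ 358 mm

Swamee-Jain (Type III): D = 0.66·[ε^1.25·(LQ²/(gh_f))^4.75 + ν·Q^9.4·(L/(gh_f))^5.2]^0.04
LQ²/(gh_f) = 0.6739; L/(gh_f) = 6.420
Term 1 = ε^1.25·(…)^4.75 = 5.13×10^-8; Term 2 = ν·Q^9.4·(…)^5.2 = 1.75×10^-7
D = 0.66·(5.13×10^-8 + 1.75×10^-7)^0.04 = 0.3579 m = 358 mm
Check: V = 3.22 m/s, Re = 2.61×10^6, f = 0.01070, h_f = 28.8 m ≈ 28.9 m ✓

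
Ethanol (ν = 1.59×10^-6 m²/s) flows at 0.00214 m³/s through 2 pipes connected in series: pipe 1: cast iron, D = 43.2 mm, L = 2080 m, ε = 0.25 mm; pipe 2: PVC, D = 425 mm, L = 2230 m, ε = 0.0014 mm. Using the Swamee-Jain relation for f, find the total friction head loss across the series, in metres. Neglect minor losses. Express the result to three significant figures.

Pipe 1: V = 1.460 m/s, Re = 3.97×10^4, ε/D = 0.00579, f = 0.03422, h_1 = f(L/D)V²/2g = 179.0 m
Pipe 2: V = 0.01509 m/s, Re = 4030, ε/D = 3.29×10^-6, f = 0.04045, h_2 = f(L/D)V²/2g = 0.002462 m
Series → Q common, losses add: H = Σh = 179.0 m

H ≈ 179 m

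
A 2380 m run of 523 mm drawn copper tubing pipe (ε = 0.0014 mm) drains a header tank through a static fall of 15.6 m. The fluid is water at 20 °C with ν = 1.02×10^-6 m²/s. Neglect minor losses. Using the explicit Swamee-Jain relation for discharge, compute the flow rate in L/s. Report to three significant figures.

Q ≈ 525 L/s

Swamee-Jain (Type II): Q = -0.965·√(gD⁵h_f/L)·ln[ε/(3.7D) + √(3.17ν²L/(gD³h_f))]
√(gD⁵h_f/L) = √(9.81·0.523⁵·15.6/2380) = 0.05016
ε/(3.7D) = 7.23×10^-7; √(3.17ν²L/(gD³h_f)) = 1.89×10^-5
Q = -0.965·0.05016·ln(1.966×10^-5) = 0.5246 m³/s
Check: V = 2.44 m/s, Re = 1.25×10^6, f = 0.01126, h_f = 15.6 m ≈ 15.6 m ✓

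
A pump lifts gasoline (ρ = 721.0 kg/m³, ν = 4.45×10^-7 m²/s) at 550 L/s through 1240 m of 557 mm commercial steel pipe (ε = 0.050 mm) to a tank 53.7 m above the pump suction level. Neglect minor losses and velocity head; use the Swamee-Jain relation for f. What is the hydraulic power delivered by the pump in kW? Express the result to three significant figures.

V = 4Q/(πD²) = 2.257 m/s; Re = 2.83×10^6; ε/D = 8.98×10^-5; f = 0.01247
h_f = f(L/D)V²/2g = 7.206 m
Total head H = z + h_f = 53.7 + 7.206 = 60.91 m
P_hyd = ρgQH = 721.0·9.81·0.550·60.91 = 236.9 kW

P_hyd ≈ 237 kW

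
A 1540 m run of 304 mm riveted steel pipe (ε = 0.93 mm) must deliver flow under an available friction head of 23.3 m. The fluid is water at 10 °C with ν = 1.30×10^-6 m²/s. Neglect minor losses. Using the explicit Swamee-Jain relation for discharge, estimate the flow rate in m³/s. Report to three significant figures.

Q ≈ 0.134 m³/s

Swamee-Jain (Type II): Q = -0.965·√(gD⁵h_f/L)·ln[ε/(3.7D) + √(3.17ν²L/(gD³h_f))]
√(gD⁵h_f/L) = √(9.81·0.304⁵·23.3/1540) = 0.01963
ε/(3.7D) = 8.27×10^-4; √(3.17ν²L/(gD³h_f)) = 3.58×10^-5
Q = -0.965·0.01963·ln(8.627×10^-4) = 0.1337 m³/s
Check: V = 1.84 m/s, Re = 4.31×10^5, f = 0.02674, h_f = 23.4 m ≈ 23.3 m ✓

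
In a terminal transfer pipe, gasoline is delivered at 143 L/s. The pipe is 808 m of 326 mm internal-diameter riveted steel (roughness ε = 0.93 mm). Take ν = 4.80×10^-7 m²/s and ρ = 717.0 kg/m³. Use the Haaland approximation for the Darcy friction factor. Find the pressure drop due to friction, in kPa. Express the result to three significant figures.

Δp ≈ 67.7 kPa

V = 4Q/(πD²) = 4·0.143/(π·0.326²) = 1.713 m/s
Re = VD/ν = 1.713·0.326/4.80×10^-7 = 1.16×10^6 → turbulent
ε/D = 0.93/326 = 0.00285
Haaland: f = 0.02596
h_f = f(L/D)V²/(2g) = 0.02596·(808/0.326)·1.713²/(2·9.81) = 9.625 m
Δp = ρg·h_f = 717.0·9.81·9.625 = 67.70 kPa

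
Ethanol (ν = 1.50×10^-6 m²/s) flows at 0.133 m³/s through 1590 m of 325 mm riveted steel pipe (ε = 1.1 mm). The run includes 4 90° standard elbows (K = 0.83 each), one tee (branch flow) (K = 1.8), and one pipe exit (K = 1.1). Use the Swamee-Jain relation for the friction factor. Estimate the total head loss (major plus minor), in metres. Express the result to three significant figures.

V = 4Q/(πD²) = 1.603 m/s; V²/2g = 0.1310 m
Re = 3.47×10^5, ε/D = 0.00338 → f = 0.02757 (Swamee-Jain)
Major: h_f = f(L/D)·V²/2g = 0.02757·4892·0.1310 = 17.67 m
Minor: ΣK = 6.22; h_m = ΣK·V²/2g = 0.8149 m
Total H_L = 17.67 + 0.8149 = 18.48 m

H_L ≈ 18.5 m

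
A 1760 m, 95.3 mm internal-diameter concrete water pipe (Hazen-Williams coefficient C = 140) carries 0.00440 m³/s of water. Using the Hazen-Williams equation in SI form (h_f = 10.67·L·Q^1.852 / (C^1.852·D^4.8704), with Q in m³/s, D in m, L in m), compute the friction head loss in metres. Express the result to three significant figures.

h_f = 10.67·1760·0.00440^1.852 / (140^1.852·0.0953^4.8704) = 8.071 m

h_f ≈ 8.07 m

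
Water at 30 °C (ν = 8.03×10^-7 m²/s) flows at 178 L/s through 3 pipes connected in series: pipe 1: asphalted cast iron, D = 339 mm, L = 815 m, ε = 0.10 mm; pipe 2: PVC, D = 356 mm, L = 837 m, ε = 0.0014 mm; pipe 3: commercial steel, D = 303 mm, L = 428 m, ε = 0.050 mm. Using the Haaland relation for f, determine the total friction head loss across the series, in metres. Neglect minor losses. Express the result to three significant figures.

H ≈ 18.4 m

Pipe 1: V = 1.972 m/s, Re = 8.33×10^5, ε/D = 2.95×10^-4, f = 0.01567, h_1 = f(L/D)V²/2g = 7.470 m
Pipe 2: V = 1.788 m/s, Re = 7.93×10^5, ε/D = 3.93×10^-6, f = 0.01211, h_2 = f(L/D)V²/2g = 4.640 m
Pipe 3: V = 2.469 m/s, Re = 9.31×10^5, ε/D = 1.65×10^-4, f = 0.01425, h_3 = f(L/D)V²/2g = 6.254 m
Series → Q common, losses add: H = Σh = 18.36 m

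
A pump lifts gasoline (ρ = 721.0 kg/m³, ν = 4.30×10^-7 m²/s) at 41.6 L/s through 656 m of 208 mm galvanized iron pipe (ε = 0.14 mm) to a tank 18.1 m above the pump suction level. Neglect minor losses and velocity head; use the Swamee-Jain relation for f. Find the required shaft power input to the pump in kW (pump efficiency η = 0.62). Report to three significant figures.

P_shaft ≈ 10.7 kW

V = 4Q/(πD²) = 1.224 m/s; Re = 5.92×10^5; ε/D = 6.73×10^-4; f = 0.01866
h_f = f(L/D)V²/2g = 4.495 m
Total head H = z + h_f = 18.1 + 4.495 = 22.60 m
P_hyd = ρgQH = 721.0·9.81·0.0416·22.60 = 6.648 kW
P_shaft = P_hyd/η = 6.648/0.62 = 10.72 kW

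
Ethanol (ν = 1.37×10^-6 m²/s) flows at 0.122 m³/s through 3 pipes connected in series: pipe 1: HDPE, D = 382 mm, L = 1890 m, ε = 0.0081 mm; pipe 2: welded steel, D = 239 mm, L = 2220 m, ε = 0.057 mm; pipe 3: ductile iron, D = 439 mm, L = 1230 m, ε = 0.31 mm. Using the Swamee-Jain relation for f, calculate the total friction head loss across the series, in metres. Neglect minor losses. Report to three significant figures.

Pipe 1: V = 1.064 m/s, Re = 2.97×10^5, ε/D = 2.12×10^-5, f = 0.01465, h_1 = f(L/D)V²/2g = 4.186 m
Pipe 2: V = 2.719 m/s, Re = 4.74×10^5, ε/D = 2.38×10^-4, f = 0.01593, h_2 = f(L/D)V²/2g = 55.76 m
Pipe 3: V = 0.8060 m/s, Re = 2.58×10^5, ε/D = 7.06×10^-4, f = 0.01960, h_3 = f(L/D)V²/2g = 1.818 m
Series → Q common, losses add: H = Σh = 61.77 m

H ≈ 61.8 m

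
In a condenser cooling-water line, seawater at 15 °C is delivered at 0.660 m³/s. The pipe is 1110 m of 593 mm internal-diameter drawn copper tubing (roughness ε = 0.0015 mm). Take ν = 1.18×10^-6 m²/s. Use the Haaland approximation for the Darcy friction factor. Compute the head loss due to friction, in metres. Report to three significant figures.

h_f ≈ 6.15 m

V = 4Q/(πD²) = 4·0.660/(π·0.593²) = 2.390 m/s
Re = VD/ν = 2.390·0.593/1.18×10^-6 = 1.20×10^6 → turbulent
ε/D = 0.0015/593 = 2.53×10^-6
Haaland: f = 0.01128
h_f = f(L/D)V²/(2g) = 0.01128·(1110/0.593)·2.390²/(2·9.81) = 6.148 m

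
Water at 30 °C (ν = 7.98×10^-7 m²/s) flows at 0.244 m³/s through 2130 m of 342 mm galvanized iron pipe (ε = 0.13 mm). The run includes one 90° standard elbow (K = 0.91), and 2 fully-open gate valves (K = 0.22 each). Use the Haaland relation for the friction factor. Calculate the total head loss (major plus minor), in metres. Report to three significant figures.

V = 4Q/(πD²) = 2.656 m/s; V²/2g = 0.3596 m
Re = 1.14×10^6, ε/D = 3.80×10^-4 → f = 0.01622 (Haaland)
Major: h_f = f(L/D)·V²/2g = 0.01622·6228·0.3596 = 36.33 m
Minor: ΣK = 1.35; h_m = ΣK·V²/2g = 0.4854 m
Total H_L = 36.33 + 0.4854 = 36.82 m

H_L ≈ 36.8 m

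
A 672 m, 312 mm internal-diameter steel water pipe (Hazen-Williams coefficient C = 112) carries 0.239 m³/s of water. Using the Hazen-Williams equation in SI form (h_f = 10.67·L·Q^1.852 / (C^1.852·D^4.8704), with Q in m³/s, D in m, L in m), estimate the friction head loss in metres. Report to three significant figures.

h_f ≈ 23.6 m

h_f = 10.67·672·0.239^1.852 / (112^1.852·0.312^4.8704) = 23.60 m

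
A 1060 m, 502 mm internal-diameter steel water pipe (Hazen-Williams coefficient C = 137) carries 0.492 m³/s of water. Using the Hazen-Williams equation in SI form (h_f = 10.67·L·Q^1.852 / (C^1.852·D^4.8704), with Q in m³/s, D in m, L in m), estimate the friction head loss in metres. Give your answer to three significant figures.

h_f ≈ 9.63 m

h_f = 10.67·1060·0.492^1.852 / (137^1.852·0.502^4.8704) = 9.627 m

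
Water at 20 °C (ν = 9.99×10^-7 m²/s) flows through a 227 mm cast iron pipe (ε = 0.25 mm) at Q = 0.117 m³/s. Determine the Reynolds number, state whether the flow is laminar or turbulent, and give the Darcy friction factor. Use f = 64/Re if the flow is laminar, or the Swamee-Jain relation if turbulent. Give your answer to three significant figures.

Re ≈ 6.57×10^5; turbulent; f ≈ 0.0206

V = 4Q/(πD²) = 2.891 m/s
Re = VD/ν = 2.891·0.227/9.99×10^-7 = 6.57×10^5
Re > 4000 → turbulent; ε/D = 0.00110
Swamee-Jain: f = 0.02064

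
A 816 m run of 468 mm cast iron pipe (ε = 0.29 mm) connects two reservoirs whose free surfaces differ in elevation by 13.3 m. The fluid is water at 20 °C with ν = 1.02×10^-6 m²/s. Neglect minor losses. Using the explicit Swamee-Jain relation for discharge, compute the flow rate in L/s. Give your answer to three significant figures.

Swamee-Jain (Type II): Q = -0.965·√(gD⁵h_f/L)·ln[ε/(3.7D) + √(3.17ν²L/(gD³h_f))]
√(gD⁵h_f/L) = √(9.81·0.468⁵·13.3/816) = 0.05991
ε/(3.7D) = 1.67×10^-4; √(3.17ν²L/(gD³h_f)) = 1.42×10^-5
Q = -0.965·0.05991·ln(1.817×10^-4) = 0.4980 m³/s
Check: V = 2.90 m/s, Re = 1.33×10^6, f = 0.01795, h_f = 13.4 m ≈ 13.3 m ✓

Q ≈ 498 L/s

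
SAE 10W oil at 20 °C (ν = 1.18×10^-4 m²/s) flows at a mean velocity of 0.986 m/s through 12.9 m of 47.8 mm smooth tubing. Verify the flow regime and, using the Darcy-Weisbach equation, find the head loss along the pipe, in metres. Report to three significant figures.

h_f ≈ 2.14 m

Re = VD/ν = 0.986·0.04780/1.18×10^-4 = 399 → laminar (Re < 2300)
f = 64/Re = 0.1602
h_f = f(L/D)V²/(2g) = 0.1602·(12.9/0.04780)·0.986²/(2·9.81) = 2.143 m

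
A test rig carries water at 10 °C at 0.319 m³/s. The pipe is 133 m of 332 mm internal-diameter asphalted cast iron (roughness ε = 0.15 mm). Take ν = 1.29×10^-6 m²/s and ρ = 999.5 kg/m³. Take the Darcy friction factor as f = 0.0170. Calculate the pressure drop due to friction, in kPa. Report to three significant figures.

Δp ≈ 46.2 kPa

V = 4Q/(πD²) = 4·0.319/(π·0.332²) = 3.685 m/s
h_f = f(L/D)V²/(2g) = 0.01700·(133/0.332)·3.685²/(2·9.81) = 4.713 m
Δp = ρg·h_f = 999.5·9.81·4.713 = 46.21 kPa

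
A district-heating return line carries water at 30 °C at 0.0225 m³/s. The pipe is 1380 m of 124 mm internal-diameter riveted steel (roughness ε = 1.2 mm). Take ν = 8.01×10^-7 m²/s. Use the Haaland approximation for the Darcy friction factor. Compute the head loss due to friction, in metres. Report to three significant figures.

V = 4Q/(πD²) = 4·0.0225/(π·0.124²) = 1.863 m/s
Re = VD/ν = 1.863·0.124/8.01×10^-7 = 2.88×10^5 → turbulent
ε/D = 1.2/124 = 0.00968
Haaland: f = 0.03776
h_f = f(L/D)V²/(2g) = 0.03776·(1380/0.124)·1.863²/(2·9.81) = 74.35 m

h_f ≈ 74.4 m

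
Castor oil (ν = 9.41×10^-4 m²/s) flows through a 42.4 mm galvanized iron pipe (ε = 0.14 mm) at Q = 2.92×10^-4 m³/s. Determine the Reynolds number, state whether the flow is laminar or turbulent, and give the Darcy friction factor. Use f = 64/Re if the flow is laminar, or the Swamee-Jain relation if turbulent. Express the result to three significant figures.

V = 4Q/(πD²) = 0.2068 m/s
Re = VD/ν = 0.2068·0.0424/9.41×10^-4 = 9.32
Re < 2300 → laminar → f = 64/Re = 6.868

Re ≈ 9.32; laminar; f = 64/Re ≈ 6.87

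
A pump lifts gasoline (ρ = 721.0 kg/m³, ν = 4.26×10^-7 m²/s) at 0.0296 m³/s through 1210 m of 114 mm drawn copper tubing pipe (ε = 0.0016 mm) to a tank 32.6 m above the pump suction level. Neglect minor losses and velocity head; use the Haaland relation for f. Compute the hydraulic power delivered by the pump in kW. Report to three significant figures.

P_hyd ≈ 18.6 kW

V = 4Q/(πD²) = 2.900 m/s; Re = 7.76×10^5; ε/D = 1.40×10^-5; f = 0.01231
h_f = f(L/D)V²/2g = 56.02 m
Total head H = z + h_f = 32.6 + 56.02 = 88.62 m
P_hyd = ρgQH = 721.0·9.81·0.0296·88.62 = 18.55 kW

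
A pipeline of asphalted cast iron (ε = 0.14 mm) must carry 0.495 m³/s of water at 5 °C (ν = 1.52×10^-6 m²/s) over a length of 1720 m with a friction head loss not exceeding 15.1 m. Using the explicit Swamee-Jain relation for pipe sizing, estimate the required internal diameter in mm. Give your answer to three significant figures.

Swamee-Jain (Type III): D = 0.66·[ε^1.25·(LQ²/(gh_f))^4.75 + ν·Q^9.4·(L/(gh_f))^5.2]^0.04
LQ²/(gh_f) = 2.845; L/(gh_f) = 11.61
Term 1 = ε^1.25·(…)^4.75 = 0.00219; Term 2 = ν·Q^9.4·(…)^5.2 = 7.06×10^-4
D = 0.66·(0.00219 + 7.06×10^-4)^0.04 = 0.5224 m = 522 mm
Check: V = 2.31 m/s, Re = 7.94×10^5, f = 0.01564, h_f = 14.0 m ≈ 15.1 m ✓

D ≈ 522 mm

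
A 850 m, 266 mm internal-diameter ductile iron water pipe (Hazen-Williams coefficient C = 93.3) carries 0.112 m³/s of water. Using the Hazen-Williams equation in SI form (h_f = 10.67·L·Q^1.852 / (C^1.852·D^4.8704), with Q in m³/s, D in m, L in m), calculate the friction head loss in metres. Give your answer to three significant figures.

h_f ≈ 22.4 m

h_f = 10.67·850·0.112^1.852 / (93.3^1.852·0.266^4.8704) = 22.37 m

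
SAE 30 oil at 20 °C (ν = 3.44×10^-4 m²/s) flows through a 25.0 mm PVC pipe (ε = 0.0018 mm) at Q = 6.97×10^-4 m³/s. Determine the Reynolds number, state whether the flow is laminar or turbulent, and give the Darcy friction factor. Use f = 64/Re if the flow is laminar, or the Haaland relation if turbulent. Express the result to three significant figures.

Re ≈ 103; laminar; f = 64/Re ≈ 0.620

V = 4Q/(πD²) = 1.420 m/s
Re = VD/ν = 1.420·0.0250/3.44×10^-4 = 103
Re < 2300 → laminar → f = 64/Re = 0.6202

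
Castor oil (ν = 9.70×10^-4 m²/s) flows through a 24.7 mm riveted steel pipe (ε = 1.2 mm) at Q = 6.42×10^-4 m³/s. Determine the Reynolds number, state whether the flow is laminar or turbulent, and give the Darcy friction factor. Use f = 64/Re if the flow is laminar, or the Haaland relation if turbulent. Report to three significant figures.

V = 4Q/(πD²) = 1.340 m/s
Re = VD/ν = 1.340·0.0247/9.70×10^-4 = 34.1
Re < 2300 → laminar → f = 64/Re = 1.876

Re ≈ 34.1; laminar; f = 64/Re ≈ 1.88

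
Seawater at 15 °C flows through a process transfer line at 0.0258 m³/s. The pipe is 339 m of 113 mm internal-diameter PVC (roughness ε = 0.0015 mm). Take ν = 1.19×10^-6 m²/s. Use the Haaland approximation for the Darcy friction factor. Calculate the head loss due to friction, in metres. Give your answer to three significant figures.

V = 4Q/(πD²) = 4·0.0258/(π·0.113²) = 2.573 m/s
Re = VD/ν = 2.573·0.113/1.19×10^-6 = 2.44×10^5 → turbulent
ε/D = 0.0015/113 = 1.33×10^-5
Haaland: f = 0.01500
h_f = f(L/D)V²/(2g) = 0.01500·(339/0.113)·2.573²/(2·9.81) = 15.18 m

h_f ≈ 15.2 m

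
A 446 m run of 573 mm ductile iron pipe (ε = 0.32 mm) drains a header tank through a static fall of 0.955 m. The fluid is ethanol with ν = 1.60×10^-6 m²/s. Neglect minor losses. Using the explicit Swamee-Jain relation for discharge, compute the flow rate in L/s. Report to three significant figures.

Q ≈ 297 L/s

Swamee-Jain (Type II): Q = -0.965·√(gD⁵h_f/L)·ln[ε/(3.7D) + √(3.17ν²L/(gD³h_f))]
√(gD⁵h_f/L) = √(9.81·0.573⁵·0.955/446) = 0.03602
ε/(3.7D) = 1.51×10^-4; √(3.17ν²L/(gD³h_f)) = 4.53×10^-5
Q = -0.965·0.03602·ln(1.963×10^-4) = 0.2967 m³/s
Check: V = 1.15 m/s, Re = 4.12×10^5, f = 0.01831, h_f = 0.962 m ≈ 0.955 m ✓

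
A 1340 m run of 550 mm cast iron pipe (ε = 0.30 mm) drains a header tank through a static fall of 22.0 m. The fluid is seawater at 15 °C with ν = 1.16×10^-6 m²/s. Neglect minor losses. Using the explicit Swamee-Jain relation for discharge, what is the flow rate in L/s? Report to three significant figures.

Swamee-Jain (Type II): Q = -0.965·√(gD⁵h_f/L)·ln[ε/(3.7D) + √(3.17ν²L/(gD³h_f))]
√(gD⁵h_f/L) = √(9.81·0.550⁵·22.0/1340) = 0.09003
ε/(3.7D) = 1.47×10^-4; √(3.17ν²L/(gD³h_f)) = 1.26×10^-5
Q = -0.965·0.09003·ln(1.600×10^-4) = 0.7594 m³/s
Check: V = 3.20 m/s, Re = 1.52×10^6, f = 0.01743, h_f = 22.1 m ≈ 22.0 m ✓

Q ≈ 759 L/s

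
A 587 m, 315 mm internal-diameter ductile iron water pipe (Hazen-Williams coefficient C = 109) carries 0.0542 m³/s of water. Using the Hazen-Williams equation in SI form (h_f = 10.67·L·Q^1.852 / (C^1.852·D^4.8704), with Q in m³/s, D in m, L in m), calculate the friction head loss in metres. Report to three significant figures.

h_f ≈ 1.33 m

h_f = 10.67·587·0.0542^1.852 / (109^1.852·0.315^4.8704) = 1.325 m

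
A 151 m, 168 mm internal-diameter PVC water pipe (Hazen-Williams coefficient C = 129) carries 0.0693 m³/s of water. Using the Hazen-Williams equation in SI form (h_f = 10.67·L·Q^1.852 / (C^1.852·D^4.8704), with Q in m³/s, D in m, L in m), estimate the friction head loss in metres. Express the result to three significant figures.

h_f = 10.67·151·0.0693^1.852 / (129^1.852·0.168^4.8704) = 8.403 m

h_f ≈ 8.40 m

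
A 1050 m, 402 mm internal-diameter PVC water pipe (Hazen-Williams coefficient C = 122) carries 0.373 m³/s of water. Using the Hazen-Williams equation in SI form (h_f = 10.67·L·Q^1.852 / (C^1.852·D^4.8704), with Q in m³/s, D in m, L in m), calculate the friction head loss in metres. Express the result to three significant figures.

h_f ≈ 20.9 m

h_f = 10.67·1050·0.373^1.852 / (122^1.852·0.402^4.8704) = 20.88 m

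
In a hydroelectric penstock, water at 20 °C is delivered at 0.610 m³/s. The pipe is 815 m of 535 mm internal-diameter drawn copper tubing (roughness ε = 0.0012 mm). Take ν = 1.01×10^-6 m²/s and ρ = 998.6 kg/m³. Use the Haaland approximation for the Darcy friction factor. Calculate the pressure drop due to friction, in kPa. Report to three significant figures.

V = 4Q/(πD²) = 4·0.610/(π·0.535²) = 2.714 m/s
Re = VD/ν = 2.714·0.535/1.01×10^-6 = 1.44×10^6 → turbulent
ε/D = 0.0012/535 = 2.24×10^-6
Haaland: f = 0.01096
h_f = f(L/D)V²/(2g) = 0.01096·(815/0.535)·2.714²/(2·9.81) = 6.264 m
Δp = ρg·h_f = 998.6·9.81·6.264 = 61.36 kPa

Δp ≈ 61.4 kPa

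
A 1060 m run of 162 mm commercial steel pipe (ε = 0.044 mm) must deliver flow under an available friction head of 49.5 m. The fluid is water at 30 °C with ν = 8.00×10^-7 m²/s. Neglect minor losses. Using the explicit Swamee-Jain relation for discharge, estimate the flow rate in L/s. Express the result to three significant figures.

Swamee-Jain (Type II): Q = -0.965·√(gD⁵h_f/L)·ln[ε/(3.7D) + √(3.17ν²L/(gD³h_f))]
√(gD⁵h_f/L) = √(9.81·0.162⁵·49.5/1060) = 0.007149
ε/(3.7D) = 7.34×10^-5; √(3.17ν²L/(gD³h_f)) = 3.23×10^-5
Q = -0.965·0.007149·ln(1.057×10^-4) = 0.06316 m³/s
Check: V = 3.06 m/s, Re = 6.21×10^5, f = 0.01591, h_f = 49.8 m ≈ 49.5 m ✓

Q ≈ 63.2 L/s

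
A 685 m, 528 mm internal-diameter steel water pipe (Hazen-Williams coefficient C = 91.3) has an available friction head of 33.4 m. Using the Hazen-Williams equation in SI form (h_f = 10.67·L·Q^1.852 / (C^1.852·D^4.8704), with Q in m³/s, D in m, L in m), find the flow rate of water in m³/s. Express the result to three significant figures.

Rearranging: Q = [h_f·C^1.852·D^4.8704 / (10.67·L)]^(1/1.852)
Q = [33.4·91.3^1.852·0.528^4.8704 / (10.67·685)]^0.540 = 0.9279 m³/s

Q ≈ 0.928 m³/s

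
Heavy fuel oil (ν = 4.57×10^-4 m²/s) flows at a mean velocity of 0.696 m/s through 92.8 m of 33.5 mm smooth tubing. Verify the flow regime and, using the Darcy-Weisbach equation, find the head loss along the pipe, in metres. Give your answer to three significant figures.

h_f ≈ 85.8 m

Re = VD/ν = 0.696·0.03350/4.57×10^-4 = 51.0 → laminar (Re < 2300)
f = 64/Re = 1.254
h_f = f(L/D)V²/(2g) = 1.254·(92.8/0.03350)·0.696²/(2·9.81) = 85.80 m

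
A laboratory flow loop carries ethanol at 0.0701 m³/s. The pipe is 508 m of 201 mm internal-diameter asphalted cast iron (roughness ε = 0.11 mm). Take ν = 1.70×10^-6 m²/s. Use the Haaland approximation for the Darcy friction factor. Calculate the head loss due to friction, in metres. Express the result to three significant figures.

h_f ≈ 11.6 m

V = 4Q/(πD²) = 4·0.0701/(π·0.201²) = 2.209 m/s
Re = VD/ν = 2.209·0.201/1.70×10^-6 = 2.61×10^5 → turbulent
ε/D = 0.11/201 = 5.47×10^-4
Haaland: f = 0.01851
h_f = f(L/D)V²/(2g) = 0.01851·(508/0.201)·2.209²/(2·9.81) = 11.64 m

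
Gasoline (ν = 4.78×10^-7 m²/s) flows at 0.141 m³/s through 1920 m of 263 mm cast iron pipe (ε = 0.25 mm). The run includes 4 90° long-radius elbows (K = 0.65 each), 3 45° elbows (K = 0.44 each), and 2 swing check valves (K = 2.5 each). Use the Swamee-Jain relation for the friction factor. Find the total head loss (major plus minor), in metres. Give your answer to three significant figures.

H_L ≈ 52.4 m

V = 4Q/(πD²) = 2.595 m/s; V²/2g = 0.3433 m
Re = 1.43×10^6, ε/D = 9.51×10^-4 → f = 0.01969 (Swamee-Jain)
Major: h_f = f(L/D)·V²/2g = 0.01969·7300·0.3433 = 49.36 m
Minor: ΣK = 8.92; h_m = ΣK·V²/2g = 3.063 m
Total H_L = 49.36 + 3.063 = 52.42 m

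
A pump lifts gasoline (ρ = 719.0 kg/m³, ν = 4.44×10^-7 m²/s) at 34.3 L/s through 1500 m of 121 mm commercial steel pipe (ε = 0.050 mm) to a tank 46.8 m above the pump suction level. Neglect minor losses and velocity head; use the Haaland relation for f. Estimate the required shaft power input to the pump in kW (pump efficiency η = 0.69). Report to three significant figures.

P_shaft ≈ 49.2 kW

V = 4Q/(πD²) = 2.983 m/s; Re = 8.13×10^5; ε/D = 4.13×10^-4; f = 0.01665
h_f = f(L/D)V²/2g = 93.62 m
Total head H = z + h_f = 46.8 + 93.62 = 140.4 m
P_hyd = ρgQH = 719.0·9.81·0.0343·140.4 = 33.97 kW
P_shaft = P_hyd/η = 33.97/0.69 = 49.23 kW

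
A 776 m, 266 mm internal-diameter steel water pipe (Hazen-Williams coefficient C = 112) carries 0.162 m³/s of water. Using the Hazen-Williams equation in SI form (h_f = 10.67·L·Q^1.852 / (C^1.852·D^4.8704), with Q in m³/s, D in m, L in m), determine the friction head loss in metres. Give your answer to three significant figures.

h_f ≈ 28.8 m

h_f = 10.67·776·0.162^1.852 / (112^1.852·0.266^4.8704) = 28.84 m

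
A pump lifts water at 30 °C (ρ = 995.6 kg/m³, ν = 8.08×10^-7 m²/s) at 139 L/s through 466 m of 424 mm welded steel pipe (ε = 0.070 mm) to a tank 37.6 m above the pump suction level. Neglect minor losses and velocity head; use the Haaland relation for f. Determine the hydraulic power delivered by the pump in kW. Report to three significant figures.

V = 4Q/(πD²) = 0.9844 m/s; Re = 5.17×10^5; ε/D = 1.65×10^-4; f = 0.01491
h_f = f(L/D)V²/2g = 0.8093 m
Total head H = z + h_f = 37.6 + 0.8093 = 38.41 m
P_hyd = ρgQH = 995.6·9.81·0.139·38.41 = 52.14 kW

P_hyd ≈ 52.1 kW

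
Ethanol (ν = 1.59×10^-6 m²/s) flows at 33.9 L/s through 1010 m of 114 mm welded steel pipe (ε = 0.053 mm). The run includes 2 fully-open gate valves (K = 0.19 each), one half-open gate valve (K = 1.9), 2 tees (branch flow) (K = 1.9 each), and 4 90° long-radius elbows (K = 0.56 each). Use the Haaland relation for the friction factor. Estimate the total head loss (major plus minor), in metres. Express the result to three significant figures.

V = 4Q/(πD²) = 3.321 m/s; V²/2g = 0.5622 m
Re = 2.38×10^5, ε/D = 4.65×10^-4 → f = 0.01818 (Haaland)
Major: h_f = f(L/D)·V²/2g = 0.01818·8860·0.5622 = 90.54 m
Minor: ΣK = 8.32; h_m = ΣK·V²/2g = 4.678 m
Total H_L = 90.54 + 4.678 = 95.22 m

H_L ≈ 95.2 m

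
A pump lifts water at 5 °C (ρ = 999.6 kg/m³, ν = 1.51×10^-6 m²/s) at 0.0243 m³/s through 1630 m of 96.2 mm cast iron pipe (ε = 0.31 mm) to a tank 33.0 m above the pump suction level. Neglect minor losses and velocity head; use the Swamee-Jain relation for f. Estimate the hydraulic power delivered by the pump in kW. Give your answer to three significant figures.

P_hyd ≈ 71.1 kW

V = 4Q/(πD²) = 3.343 m/s; Re = 2.13×10^5; ε/D = 0.00322; f = 0.02748
h_f = f(L/D)V²/2g = 265.2 m
Total head H = z + h_f = 33.0 + 265.2 = 298.2 m
P_hyd = ρgQH = 999.6·9.81·0.0243·298.2 = 71.06 kW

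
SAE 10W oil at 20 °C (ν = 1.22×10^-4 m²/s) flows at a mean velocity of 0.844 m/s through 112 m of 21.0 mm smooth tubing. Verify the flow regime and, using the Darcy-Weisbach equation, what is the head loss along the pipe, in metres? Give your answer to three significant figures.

Re = VD/ν = 0.844·0.02100/1.22×10^-4 = 145 → laminar (Re < 2300)
f = 64/Re = 0.4405
h_f = f(L/D)V²/(2g) = 0.4405·(112/0.02100)·0.844²/(2·9.81) = 85.30 m

h_f ≈ 85.3 m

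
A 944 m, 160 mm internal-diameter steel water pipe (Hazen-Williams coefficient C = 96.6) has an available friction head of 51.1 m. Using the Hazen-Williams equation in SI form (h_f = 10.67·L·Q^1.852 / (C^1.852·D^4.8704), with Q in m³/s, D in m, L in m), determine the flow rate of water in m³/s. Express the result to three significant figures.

Rearranging: Q = [h_f·C^1.852·D^4.8704 / (10.67·L)]^(1/1.852)
Q = [51.1·96.6^1.852·0.160^4.8704 / (10.67·944)]^0.540 = 0.04497 m³/s

Q ≈ 0.0450 m³/s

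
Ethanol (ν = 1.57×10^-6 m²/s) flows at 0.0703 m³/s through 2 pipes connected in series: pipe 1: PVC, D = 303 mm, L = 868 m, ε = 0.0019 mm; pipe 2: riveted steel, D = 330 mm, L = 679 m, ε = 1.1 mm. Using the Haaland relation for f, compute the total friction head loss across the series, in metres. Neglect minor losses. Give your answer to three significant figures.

H ≈ 4.14 m

Pipe 1: V = 0.9749 m/s, Re = 1.88×10^5, ε/D = 6.27×10^-6, f = 0.01572, h_1 = f(L/D)V²/2g = 2.182 m
Pipe 2: V = 0.8219 m/s, Re = 1.73×10^5, ε/D = 0.00333, f = 0.02766, h_2 = f(L/D)V²/2g = 1.960 m
Series → Q common, losses add: H = Σh = 4.141 m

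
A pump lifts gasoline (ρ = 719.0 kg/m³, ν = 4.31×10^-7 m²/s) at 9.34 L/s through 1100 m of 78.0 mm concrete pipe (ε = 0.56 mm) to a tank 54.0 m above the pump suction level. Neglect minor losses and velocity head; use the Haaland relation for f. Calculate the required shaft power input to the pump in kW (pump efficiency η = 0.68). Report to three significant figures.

V = 4Q/(πD²) = 1.955 m/s; Re = 3.54×10^5; ε/D = 0.00718; f = 0.03425
h_f = f(L/D)V²/2g = 94.06 m
Total head H = z + h_f = 54.0 + 94.06 = 148.1 m
P_hyd = ρgQH = 719.0·9.81·0.00934·148.1 = 9.754 kW
P_shaft = P_hyd/η = 9.754/0.68 = 14.34 kW

P_shaft ≈ 14.3 kW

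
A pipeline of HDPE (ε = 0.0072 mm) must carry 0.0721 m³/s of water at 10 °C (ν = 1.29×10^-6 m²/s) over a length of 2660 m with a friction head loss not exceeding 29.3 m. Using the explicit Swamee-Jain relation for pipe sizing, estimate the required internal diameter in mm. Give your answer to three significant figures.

D ≈ 227 mm

Swamee-Jain (Type III): D = 0.66·[ε^1.25·(LQ²/(gh_f))^4.75 + ν·Q^9.4·(L/(gh_f))^5.2]^0.04
LQ²/(gh_f) = 0.04811; L/(gh_f) = 9.254
Term 1 = ε^1.25·(…)^4.75 = 2.05×10^-13; Term 2 = ν·Q^9.4·(…)^5.2 = 2.51×10^-12
D = 0.66·(2.05×10^-13 + 2.51×10^-12)^0.04 = 0.2275 m = 227 mm
Check: V = 1.77 m/s, Re = 3.13×10^5, f = 0.01463, h_f = 27.5 m ≈ 29.3 m ✓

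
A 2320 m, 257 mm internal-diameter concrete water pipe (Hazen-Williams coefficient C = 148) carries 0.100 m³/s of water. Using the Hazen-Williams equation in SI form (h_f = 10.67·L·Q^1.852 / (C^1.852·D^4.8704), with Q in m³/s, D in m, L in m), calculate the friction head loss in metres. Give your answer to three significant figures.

h_f = 10.67·2320·0.100^1.852 / (148^1.852·0.257^4.8704) = 24.90 m

h_f ≈ 24.9 m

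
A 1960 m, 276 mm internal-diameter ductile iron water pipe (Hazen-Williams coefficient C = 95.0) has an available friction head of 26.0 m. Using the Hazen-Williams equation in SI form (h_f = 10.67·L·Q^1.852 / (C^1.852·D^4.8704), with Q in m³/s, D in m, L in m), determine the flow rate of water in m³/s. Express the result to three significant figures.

Q ≈ 0.0868 m³/s

Rearranging: Q = [h_f·C^1.852·D^4.8704 / (10.67·L)]^(1/1.852)
Q = [26.0·95.0^1.852·0.276^4.8704 / (10.67·1960)]^0.540 = 0.08682 m³/s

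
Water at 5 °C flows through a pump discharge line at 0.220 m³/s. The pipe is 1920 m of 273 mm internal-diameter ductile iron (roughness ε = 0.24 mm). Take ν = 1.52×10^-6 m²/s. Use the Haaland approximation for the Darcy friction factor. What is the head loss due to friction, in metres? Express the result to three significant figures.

h_f ≈ 98.7 m

V = 4Q/(πD²) = 4·0.220/(π·0.273²) = 3.758 m/s
Re = VD/ν = 3.758·0.273/1.52×10^-6 = 6.75×10^5 → turbulent
ε/D = 0.24/273 = 8.79×10^-4
Haaland: f = 0.01950
h_f = f(L/D)V²/(2g) = 0.01950·(1920/0.273)·3.758²/(2·9.81) = 98.74 m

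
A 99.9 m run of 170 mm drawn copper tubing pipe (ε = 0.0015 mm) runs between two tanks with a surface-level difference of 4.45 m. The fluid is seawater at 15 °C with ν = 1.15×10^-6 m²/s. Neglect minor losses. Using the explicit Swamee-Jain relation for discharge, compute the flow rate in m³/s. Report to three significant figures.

Swamee-Jain (Type II): Q = -0.965·√(gD⁵h_f/L)·ln[ε/(3.7D) + √(3.17ν²L/(gD³h_f))]
√(gD⁵h_f/L) = √(9.81·0.170⁵·4.45/99.9) = 0.007877
ε/(3.7D) = 2.38×10^-6; √(3.17ν²L/(gD³h_f)) = 4.42×10^-5
Q = -0.965·0.007877·ln(4.657×10^-5) = 0.07582 m³/s
Check: V = 3.34 m/s, Re = 4.94×10^5, f = 0.01326, h_f = 4.43 m ≈ 4.45 m ✓

Q ≈ 0.0758 m³/s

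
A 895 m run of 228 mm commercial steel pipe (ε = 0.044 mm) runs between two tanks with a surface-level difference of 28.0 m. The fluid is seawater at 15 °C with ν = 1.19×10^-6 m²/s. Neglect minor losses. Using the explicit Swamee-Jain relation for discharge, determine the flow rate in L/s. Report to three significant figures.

Swamee-Jain (Type II): Q = -0.965·√(gD⁵h_f/L)·ln[ε/(3.7D) + √(3.17ν²L/(gD³h_f))]
√(gD⁵h_f/L) = √(9.81·0.228⁵·28.0/895) = 0.01375
ε/(3.7D) = 5.22×10^-5; √(3.17ν²L/(gD³h_f)) = 3.51×10^-5
Q = -0.965·0.01375·ln(8.729×10^-5) = 0.1240 m³/s
Check: V = 3.04 m/s, Re = 5.82×10^5, f = 0.01525, h_f = 28.2 m ≈ 28.0 m ✓

Q ≈ 124 L/s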